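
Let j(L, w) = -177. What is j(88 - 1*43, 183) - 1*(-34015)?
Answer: 33838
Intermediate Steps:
j(88 - 1*43, 183) - 1*(-34015) = -177 - 1*(-34015) = -177 + 34015 = 33838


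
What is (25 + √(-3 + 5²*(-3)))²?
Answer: (25 + I*√78)² ≈ 547.0 + 441.59*I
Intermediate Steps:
(25 + √(-3 + 5²*(-3)))² = (25 + √(-3 + 25*(-3)))² = (25 + √(-3 - 75))² = (25 + √(-78))² = (25 + I*√78)²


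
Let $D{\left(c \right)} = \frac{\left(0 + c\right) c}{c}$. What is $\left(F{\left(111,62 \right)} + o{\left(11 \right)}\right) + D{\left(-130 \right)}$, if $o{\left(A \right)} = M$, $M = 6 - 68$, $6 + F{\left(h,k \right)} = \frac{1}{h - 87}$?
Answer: $- \frac{4751}{24} \approx -197.96$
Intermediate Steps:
$F{\left(h,k \right)} = -6 + \frac{1}{-87 + h}$ ($F{\left(h,k \right)} = -6 + \frac{1}{h - 87} = -6 + \frac{1}{-87 + h}$)
$M = -62$ ($M = 6 - 68 = -62$)
$o{\left(A \right)} = -62$
$D{\left(c \right)} = c$ ($D{\left(c \right)} = \frac{c c}{c} = \frac{c^{2}}{c} = c$)
$\left(F{\left(111,62 \right)} + o{\left(11 \right)}\right) + D{\left(-130 \right)} = \left(\frac{523 - 666}{-87 + 111} - 62\right) - 130 = \left(\frac{523 - 666}{24} - 62\right) - 130 = \left(\frac{1}{24} \left(-143\right) - 62\right) - 130 = \left(- \frac{143}{24} - 62\right) - 130 = - \frac{1631}{24} - 130 = - \frac{4751}{24}$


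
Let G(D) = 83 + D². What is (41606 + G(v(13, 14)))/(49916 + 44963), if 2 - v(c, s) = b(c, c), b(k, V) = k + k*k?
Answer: 74089/94879 ≈ 0.78088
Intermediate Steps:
b(k, V) = k + k²
v(c, s) = 2 - c*(1 + c)
(41606 + G(v(13, 14)))/(49916 + 44963) = (41606 + (83 + (2 - 1*13*(1 + 13))²))/(49916 + 44963) = (41606 + (83 + (2 - 1*13*14)²))/94879 = (41606 + (83 + (2 - 182)²))*(1/94879) = (41606 + (83 + (-180)²))*(1/94879) = (41606 + (83 + 32400))*(1/94879) = (41606 + 32483)*(1/94879) = 74089*(1/94879) = 74089/94879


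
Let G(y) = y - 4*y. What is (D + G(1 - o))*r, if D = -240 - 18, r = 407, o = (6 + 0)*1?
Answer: -98901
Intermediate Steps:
o = 6 (o = 6*1 = 6)
G(y) = -3*y
D = -258
(D + G(1 - o))*r = (-258 - 3*(1 - 1*6))*407 = (-258 - 3*(1 - 6))*407 = (-258 - 3*(-5))*407 = (-258 + 15)*407 = -243*407 = -98901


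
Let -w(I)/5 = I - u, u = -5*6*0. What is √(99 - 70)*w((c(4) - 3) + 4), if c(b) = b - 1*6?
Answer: 5*√29 ≈ 26.926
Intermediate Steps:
u = 0 (u = -30*0 = 0)
c(b) = -6 + b (c(b) = b - 6 = -6 + b)
w(I) = -5*I (w(I) = -5*(I - 1*0) = -5*(I + 0) = -5*I)
√(99 - 70)*w((c(4) - 3) + 4) = √(99 - 70)*(-5*(((-6 + 4) - 3) + 4)) = √29*(-5*((-2 - 3) + 4)) = √29*(-5*(-5 + 4)) = √29*(-5*(-1)) = √29*5 = 5*√29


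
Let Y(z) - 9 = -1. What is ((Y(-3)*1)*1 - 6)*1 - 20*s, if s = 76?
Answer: -1518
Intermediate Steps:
Y(z) = 8 (Y(z) = 9 - 1 = 8)
((Y(-3)*1)*1 - 6)*1 - 20*s = ((8*1)*1 - 6)*1 - 20*76 = (8*1 - 6)*1 - 1520 = (8 - 6)*1 - 1520 = 2*1 - 1520 = 2 - 1520 = -1518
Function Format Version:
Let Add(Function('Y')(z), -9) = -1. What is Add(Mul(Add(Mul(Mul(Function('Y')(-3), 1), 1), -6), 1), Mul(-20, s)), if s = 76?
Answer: -1518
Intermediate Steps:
Function('Y')(z) = 8 (Function('Y')(z) = Add(9, -1) = 8)
Add(Mul(Add(Mul(Mul(Function('Y')(-3), 1), 1), -6), 1), Mul(-20, s)) = Add(Mul(Add(Mul(Mul(8, 1), 1), -6), 1), Mul(-20, 76)) = Add(Mul(Add(Mul(8, 1), -6), 1), -1520) = Add(Mul(Add(8, -6), 1), -1520) = Add(Mul(2, 1), -1520) = Add(2, -1520) = -1518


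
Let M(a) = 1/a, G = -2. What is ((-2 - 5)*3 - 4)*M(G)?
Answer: 25/2 ≈ 12.500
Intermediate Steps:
((-2 - 5)*3 - 4)*M(G) = ((-2 - 5)*3 - 4)/(-2) = (-7*3 - 4)*(-½) = (-21 - 4)*(-½) = -25*(-½) = 25/2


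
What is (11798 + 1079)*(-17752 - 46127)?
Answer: -822569883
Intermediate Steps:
(11798 + 1079)*(-17752 - 46127) = 12877*(-63879) = -822569883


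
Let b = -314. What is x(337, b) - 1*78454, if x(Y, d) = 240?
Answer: -78214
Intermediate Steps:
x(337, b) - 1*78454 = 240 - 1*78454 = 240 - 78454 = -78214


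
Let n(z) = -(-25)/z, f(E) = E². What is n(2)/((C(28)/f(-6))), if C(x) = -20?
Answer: -45/2 ≈ -22.500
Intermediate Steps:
n(z) = 25/z
n(2)/((C(28)/f(-6))) = (25/2)/((-20/((-6)²))) = (25*(½))/((-20/36)) = 25/(2*((-20*1/36))) = 25/(2*(-5/9)) = (25/2)*(-9/5) = -45/2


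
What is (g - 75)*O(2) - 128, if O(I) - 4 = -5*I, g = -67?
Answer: 724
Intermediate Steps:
O(I) = 4 - 5*I
(g - 75)*O(2) - 128 = (-67 - 75)*(4 - 5*2) - 128 = -142*(4 - 10) - 128 = -142*(-6) - 128 = 852 - 128 = 724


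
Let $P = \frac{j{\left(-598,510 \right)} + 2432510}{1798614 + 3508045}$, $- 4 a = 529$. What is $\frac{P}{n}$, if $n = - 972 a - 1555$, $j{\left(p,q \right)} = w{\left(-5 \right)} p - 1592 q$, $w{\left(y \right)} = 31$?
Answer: $\frac{400513}{168475809932} \approx 2.3773 \cdot 10^{-6}$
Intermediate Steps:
$a = - \frac{529}{4}$ ($a = \left(- \frac{1}{4}\right) 529 = - \frac{529}{4} \approx -132.25$)
$j{\left(p,q \right)} = - 1592 q + 31 p$ ($j{\left(p,q \right)} = 31 p - 1592 q = - 1592 q + 31 p$)
$n = 126992$ ($n = \left(-972\right) \left(- \frac{529}{4}\right) - 1555 = 128547 - 1555 = 126992$)
$P = \frac{1602052}{5306659}$ ($P = \frac{\left(\left(-1592\right) 510 + 31 \left(-598\right)\right) + 2432510}{1798614 + 3508045} = \frac{\left(-811920 - 18538\right) + 2432510}{5306659} = \left(-830458 + 2432510\right) \frac{1}{5306659} = 1602052 \cdot \frac{1}{5306659} = \frac{1602052}{5306659} \approx 0.30189$)
$\frac{P}{n} = \frac{1602052}{5306659 \cdot 126992} = \frac{1602052}{5306659} \cdot \frac{1}{126992} = \frac{400513}{168475809932}$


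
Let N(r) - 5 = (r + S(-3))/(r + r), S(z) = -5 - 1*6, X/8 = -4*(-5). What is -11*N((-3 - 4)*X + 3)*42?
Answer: -2840838/1117 ≈ -2543.3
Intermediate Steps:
X = 160 (X = 8*(-4*(-5)) = 8*20 = 160)
S(z) = -11 (S(z) = -5 - 6 = -11)
N(r) = 5 + (-11 + r)/(2*r) (N(r) = 5 + (r - 11)/(r + r) = 5 + (-11 + r)/((2*r)) = 5 + (-11 + r)*(1/(2*r)) = 5 + (-11 + r)/(2*r))
-11*N((-3 - 4)*X + 3)*42 = -121*(-1 + ((-3 - 4)*160 + 3))/(2*((-3 - 4)*160 + 3))*42 = -121*(-1 + (-7*160 + 3))/(2*(-7*160 + 3))*42 = -121*(-1 + (-1120 + 3))/(2*(-1120 + 3))*42 = -121*(-1 - 1117)/(2*(-1117))*42 = -121*(-1)*(-1118)/(2*1117)*42 = -11*6149/1117*42 = -67639/1117*42 = -2840838/1117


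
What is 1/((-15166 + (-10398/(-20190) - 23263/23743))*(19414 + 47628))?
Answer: -79895195/81236645831733332 ≈ -9.8349e-10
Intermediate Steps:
1/((-15166 + (-10398/(-20190) - 23263/23743))*(19414 + 47628)) = 1/((-15166 + (-10398*(-1/20190) - 23263*1/23743))*67042) = 1/((-15166 + (1733/3365 - 23263/23743))*67042) = 1/((-15166 - 37133376/79895195)*67042) = 1/(-1211727660746/79895195*67042) = 1/(-81236645831733332/79895195) = -79895195/81236645831733332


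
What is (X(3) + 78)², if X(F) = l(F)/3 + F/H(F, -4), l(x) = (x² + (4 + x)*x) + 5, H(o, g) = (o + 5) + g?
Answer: 1177225/144 ≈ 8175.2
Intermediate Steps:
H(o, g) = 5 + g + o (H(o, g) = (5 + o) + g = 5 + g + o)
l(x) = 5 + x² + x*(4 + x) (l(x) = (x² + x*(4 + x)) + 5 = 5 + x² + x*(4 + x))
X(F) = 5/3 + 2*F²/3 + 4*F/3 + F/(1 + F) (X(F) = (5 + 2*F² + 4*F)/3 + F/(5 - 4 + F) = (5 + 2*F² + 4*F)*(⅓) + F/(1 + F) = (5/3 + 2*F²/3 + 4*F/3) + F/(1 + F) = 5/3 + 2*F²/3 + 4*F/3 + F/(1 + F))
(X(3) + 78)² = ((5 + 2*3³ + 6*3² + 12*3)/(3*(1 + 3)) + 78)² = ((⅓)*(5 + 2*27 + 6*9 + 36)/4 + 78)² = ((⅓)*(¼)*(5 + 54 + 54 + 36) + 78)² = ((⅓)*(¼)*149 + 78)² = (149/12 + 78)² = (1085/12)² = 1177225/144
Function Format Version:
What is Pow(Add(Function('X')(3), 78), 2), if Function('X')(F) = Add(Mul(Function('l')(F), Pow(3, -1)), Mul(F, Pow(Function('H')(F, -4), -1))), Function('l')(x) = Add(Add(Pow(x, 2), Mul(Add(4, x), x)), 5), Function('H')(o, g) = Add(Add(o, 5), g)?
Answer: Rational(1177225, 144) ≈ 8175.2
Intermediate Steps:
Function('H')(o, g) = Add(5, g, o) (Function('H')(o, g) = Add(Add(5, o), g) = Add(5, g, o))
Function('l')(x) = Add(5, Pow(x, 2), Mul(x, Add(4, x))) (Function('l')(x) = Add(Add(Pow(x, 2), Mul(x, Add(4, x))), 5) = Add(5, Pow(x, 2), Mul(x, Add(4, x))))
Function('X')(F) = Add(Rational(5, 3), Mul(Rational(2, 3), Pow(F, 2)), Mul(Rational(4, 3), F), Mul(F, Pow(Add(1, F), -1))) (Function('X')(F) = Add(Mul(Add(5, Mul(2, Pow(F, 2)), Mul(4, F)), Pow(3, -1)), Mul(F, Pow(Add(5, -4, F), -1))) = Add(Mul(Add(5, Mul(2, Pow(F, 2)), Mul(4, F)), Rational(1, 3)), Mul(F, Pow(Add(1, F), -1))) = Add(Add(Rational(5, 3), Mul(Rational(2, 3), Pow(F, 2)), Mul(Rational(4, 3), F)), Mul(F, Pow(Add(1, F), -1))) = Add(Rational(5, 3), Mul(Rational(2, 3), Pow(F, 2)), Mul(Rational(4, 3), F), Mul(F, Pow(Add(1, F), -1))))
Pow(Add(Function('X')(3), 78), 2) = Pow(Add(Mul(Rational(1, 3), Pow(Add(1, 3), -1), Add(5, Mul(2, Pow(3, 3)), Mul(6, Pow(3, 2)), Mul(12, 3))), 78), 2) = Pow(Add(Mul(Rational(1, 3), Pow(4, -1), Add(5, Mul(2, 27), Mul(6, 9), 36)), 78), 2) = Pow(Add(Mul(Rational(1, 3), Rational(1, 4), Add(5, 54, 54, 36)), 78), 2) = Pow(Add(Mul(Rational(1, 3), Rational(1, 4), 149), 78), 2) = Pow(Add(Rational(149, 12), 78), 2) = Pow(Rational(1085, 12), 2) = Rational(1177225, 144)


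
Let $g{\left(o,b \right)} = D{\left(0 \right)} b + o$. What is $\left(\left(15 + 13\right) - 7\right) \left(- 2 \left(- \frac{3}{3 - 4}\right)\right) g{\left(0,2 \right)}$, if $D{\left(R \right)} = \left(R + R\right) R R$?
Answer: $0$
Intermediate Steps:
$D{\left(R \right)} = 2 R^{3}$ ($D{\left(R \right)} = 2 R R R = 2 R^{2} R = 2 R^{3}$)
$g{\left(o,b \right)} = o$ ($g{\left(o,b \right)} = 2 \cdot 0^{3} b + o = 2 \cdot 0 b + o = 0 b + o = 0 + o = o$)
$\left(\left(15 + 13\right) - 7\right) \left(- 2 \left(- \frac{3}{3 - 4}\right)\right) g{\left(0,2 \right)} = \left(\left(15 + 13\right) - 7\right) \left(- 2 \left(- \frac{3}{3 - 4}\right)\right) 0 = \left(28 - 7\right) \left(- 2 \left(- \frac{3}{-1}\right)\right) 0 = 21 \left(- 2 \left(\left(-3\right) \left(-1\right)\right)\right) 0 = 21 \left(\left(-2\right) 3\right) 0 = 21 \left(-6\right) 0 = \left(-126\right) 0 = 0$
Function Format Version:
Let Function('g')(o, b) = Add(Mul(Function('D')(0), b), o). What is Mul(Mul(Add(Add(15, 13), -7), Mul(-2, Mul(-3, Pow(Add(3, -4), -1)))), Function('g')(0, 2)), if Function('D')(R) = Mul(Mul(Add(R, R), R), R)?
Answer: 0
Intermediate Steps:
Function('D')(R) = Mul(2, Pow(R, 3)) (Function('D')(R) = Mul(Mul(Mul(2, R), R), R) = Mul(Mul(2, Pow(R, 2)), R) = Mul(2, Pow(R, 3)))
Function('g')(o, b) = o (Function('g')(o, b) = Add(Mul(Mul(2, Pow(0, 3)), b), o) = Add(Mul(Mul(2, 0), b), o) = Add(Mul(0, b), o) = Add(0, o) = o)
Mul(Mul(Add(Add(15, 13), -7), Mul(-2, Mul(-3, Pow(Add(3, -4), -1)))), Function('g')(0, 2)) = Mul(Mul(Add(Add(15, 13), -7), Mul(-2, Mul(-3, Pow(Add(3, -4), -1)))), 0) = Mul(Mul(Add(28, -7), Mul(-2, Mul(-3, Pow(-1, -1)))), 0) = Mul(Mul(21, Mul(-2, Mul(-3, -1))), 0) = Mul(Mul(21, Mul(-2, 3)), 0) = Mul(Mul(21, -6), 0) = Mul(-126, 0) = 0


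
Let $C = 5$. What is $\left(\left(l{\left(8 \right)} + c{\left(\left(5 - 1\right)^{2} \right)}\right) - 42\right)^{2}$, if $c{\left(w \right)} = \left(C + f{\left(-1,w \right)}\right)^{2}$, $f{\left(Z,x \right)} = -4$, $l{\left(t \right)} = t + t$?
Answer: $625$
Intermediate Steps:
$l{\left(t \right)} = 2 t$
$c{\left(w \right)} = 1$ ($c{\left(w \right)} = \left(5 - 4\right)^{2} = 1^{2} = 1$)
$\left(\left(l{\left(8 \right)} + c{\left(\left(5 - 1\right)^{2} \right)}\right) - 42\right)^{2} = \left(\left(2 \cdot 8 + 1\right) - 42\right)^{2} = \left(\left(16 + 1\right) - 42\right)^{2} = \left(17 - 42\right)^{2} = \left(-25\right)^{2} = 625$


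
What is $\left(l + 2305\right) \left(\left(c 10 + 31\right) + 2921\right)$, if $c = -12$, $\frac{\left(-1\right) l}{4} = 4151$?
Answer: $-40494768$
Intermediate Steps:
$l = -16604$ ($l = \left(-4\right) 4151 = -16604$)
$\left(l + 2305\right) \left(\left(c 10 + 31\right) + 2921\right) = \left(-16604 + 2305\right) \left(\left(\left(-12\right) 10 + 31\right) + 2921\right) = - 14299 \left(\left(-120 + 31\right) + 2921\right) = - 14299 \left(-89 + 2921\right) = \left(-14299\right) 2832 = -40494768$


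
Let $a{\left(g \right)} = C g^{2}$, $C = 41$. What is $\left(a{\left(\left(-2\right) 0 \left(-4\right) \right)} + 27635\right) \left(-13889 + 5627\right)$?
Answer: $-228320370$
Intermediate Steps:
$a{\left(g \right)} = 41 g^{2}$
$\left(a{\left(\left(-2\right) 0 \left(-4\right) \right)} + 27635\right) \left(-13889 + 5627\right) = \left(41 \left(\left(-2\right) 0 \left(-4\right)\right)^{2} + 27635\right) \left(-13889 + 5627\right) = \left(41 \left(0 \left(-4\right)\right)^{2} + 27635\right) \left(-8262\right) = \left(41 \cdot 0^{2} + 27635\right) \left(-8262\right) = \left(41 \cdot 0 + 27635\right) \left(-8262\right) = \left(0 + 27635\right) \left(-8262\right) = 27635 \left(-8262\right) = -228320370$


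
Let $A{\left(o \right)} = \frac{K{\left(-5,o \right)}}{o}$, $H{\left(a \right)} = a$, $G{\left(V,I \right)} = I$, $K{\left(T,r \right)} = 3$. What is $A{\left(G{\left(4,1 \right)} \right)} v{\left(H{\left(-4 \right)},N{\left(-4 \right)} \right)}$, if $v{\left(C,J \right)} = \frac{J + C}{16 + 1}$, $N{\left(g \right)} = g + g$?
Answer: $- \frac{36}{17} \approx -2.1176$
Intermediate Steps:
$N{\left(g \right)} = 2 g$
$v{\left(C,J \right)} = \frac{C}{17} + \frac{J}{17}$ ($v{\left(C,J \right)} = \frac{C + J}{17} = \left(C + J\right) \frac{1}{17} = \frac{C}{17} + \frac{J}{17}$)
$A{\left(o \right)} = \frac{3}{o}$
$A{\left(G{\left(4,1 \right)} \right)} v{\left(H{\left(-4 \right)},N{\left(-4 \right)} \right)} = \frac{3}{1} \left(\frac{1}{17} \left(-4\right) + \frac{2 \left(-4\right)}{17}\right) = 3 \cdot 1 \left(- \frac{4}{17} + \frac{1}{17} \left(-8\right)\right) = 3 \left(- \frac{4}{17} - \frac{8}{17}\right) = 3 \left(- \frac{12}{17}\right) = - \frac{36}{17}$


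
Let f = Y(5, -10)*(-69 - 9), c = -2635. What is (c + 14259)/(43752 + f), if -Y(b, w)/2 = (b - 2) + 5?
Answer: 1453/5625 ≈ 0.25831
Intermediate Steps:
Y(b, w) = -6 - 2*b (Y(b, w) = -2*((b - 2) + 5) = -2*((-2 + b) + 5) = -2*(3 + b) = -6 - 2*b)
f = 1248 (f = (-6 - 2*5)*(-69 - 9) = (-6 - 10)*(-78) = -16*(-78) = 1248)
(c + 14259)/(43752 + f) = (-2635 + 14259)/(43752 + 1248) = 11624/45000 = 11624*(1/45000) = 1453/5625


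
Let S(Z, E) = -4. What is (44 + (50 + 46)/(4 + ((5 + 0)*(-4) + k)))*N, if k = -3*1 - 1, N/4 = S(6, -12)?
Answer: -3136/5 ≈ -627.20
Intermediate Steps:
N = -16 (N = 4*(-4) = -16)
k = -4 (k = -3 - 1 = -4)
(44 + (50 + 46)/(4 + ((5 + 0)*(-4) + k)))*N = (44 + (50 + 46)/(4 + ((5 + 0)*(-4) - 4)))*(-16) = (44 + 96/(4 + (5*(-4) - 4)))*(-16) = (44 + 96/(4 + (-20 - 4)))*(-16) = (44 + 96/(4 - 24))*(-16) = (44 + 96/(-20))*(-16) = (44 + 96*(-1/20))*(-16) = (44 - 24/5)*(-16) = (196/5)*(-16) = -3136/5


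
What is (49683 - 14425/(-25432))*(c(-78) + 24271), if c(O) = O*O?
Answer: 38355135560755/25432 ≈ 1.5081e+9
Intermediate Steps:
c(O) = O**2
(49683 - 14425/(-25432))*(c(-78) + 24271) = (49683 - 14425/(-25432))*((-78)**2 + 24271) = (49683 - 14425*(-1/25432))*(6084 + 24271) = (49683 + 14425/25432)*30355 = (1263552481/25432)*30355 = 38355135560755/25432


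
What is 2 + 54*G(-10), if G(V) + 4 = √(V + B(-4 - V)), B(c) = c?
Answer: -214 + 108*I ≈ -214.0 + 108.0*I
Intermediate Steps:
G(V) = -4 + 2*I (G(V) = -4 + √(V + (-4 - V)) = -4 + √(-4) = -4 + 2*I)
2 + 54*G(-10) = 2 + 54*(-4 + 2*I) = 2 + (-216 + 108*I) = -214 + 108*I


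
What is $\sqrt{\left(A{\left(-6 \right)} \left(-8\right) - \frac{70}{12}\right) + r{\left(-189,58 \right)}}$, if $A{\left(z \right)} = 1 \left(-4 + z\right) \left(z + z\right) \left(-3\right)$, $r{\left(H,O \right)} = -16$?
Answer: $\frac{\sqrt{102894}}{6} \approx 53.462$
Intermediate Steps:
$A{\left(z \right)} = - 6 z \left(-4 + z\right)$ ($A{\left(z \right)} = 1 \left(-4 + z\right) 2 z \left(-3\right) = 1 \cdot 2 z \left(-4 + z\right) \left(-3\right) = 2 z \left(-4 + z\right) \left(-3\right) = - 6 z \left(-4 + z\right)$)
$\sqrt{\left(A{\left(-6 \right)} \left(-8\right) - \frac{70}{12}\right) + r{\left(-189,58 \right)}} = \sqrt{\left(6 \left(-6\right) \left(4 - -6\right) \left(-8\right) - \frac{70}{12}\right) - 16} = \sqrt{\left(6 \left(-6\right) \left(4 + 6\right) \left(-8\right) - \frac{35}{6}\right) - 16} = \sqrt{\left(6 \left(-6\right) 10 \left(-8\right) - \frac{35}{6}\right) - 16} = \sqrt{\left(\left(-360\right) \left(-8\right) - \frac{35}{6}\right) - 16} = \sqrt{\left(2880 - \frac{35}{6}\right) - 16} = \sqrt{\frac{17245}{6} - 16} = \sqrt{\frac{17149}{6}} = \frac{\sqrt{102894}}{6}$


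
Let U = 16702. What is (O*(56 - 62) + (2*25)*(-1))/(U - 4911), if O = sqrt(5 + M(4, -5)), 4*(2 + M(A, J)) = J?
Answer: -50/11791 - 3*sqrt(7)/11791 ≈ -0.0049137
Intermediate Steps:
M(A, J) = -2 + J/4
O = sqrt(7)/2 (O = sqrt(5 + (-2 + (1/4)*(-5))) = sqrt(5 + (-2 - 5/4)) = sqrt(5 - 13/4) = sqrt(7/4) = sqrt(7)/2 ≈ 1.3229)
(O*(56 - 62) + (2*25)*(-1))/(U - 4911) = ((sqrt(7)/2)*(56 - 62) + (2*25)*(-1))/(16702 - 4911) = ((sqrt(7)/2)*(-6) + 50*(-1))/11791 = (-3*sqrt(7) - 50)*(1/11791) = (-50 - 3*sqrt(7))*(1/11791) = -50/11791 - 3*sqrt(7)/11791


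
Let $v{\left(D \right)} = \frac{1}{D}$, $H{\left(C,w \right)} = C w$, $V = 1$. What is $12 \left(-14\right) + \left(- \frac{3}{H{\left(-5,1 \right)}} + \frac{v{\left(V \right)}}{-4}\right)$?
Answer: $- \frac{3353}{20} \approx -167.65$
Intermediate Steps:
$12 \left(-14\right) + \left(- \frac{3}{H{\left(-5,1 \right)}} + \frac{v{\left(V \right)}}{-4}\right) = 12 \left(-14\right) + \left(- \frac{3}{\left(-5\right) 1} + \frac{1}{1 \left(-4\right)}\right) = -168 - \left(\frac{1}{4} + \frac{3}{-5}\right) = -168 - - \frac{7}{20} = -168 + \left(\frac{3}{5} - \frac{1}{4}\right) = -168 + \frac{7}{20} = - \frac{3353}{20}$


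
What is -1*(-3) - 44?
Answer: -41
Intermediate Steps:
-1*(-3) - 44 = 3 - 44 = -41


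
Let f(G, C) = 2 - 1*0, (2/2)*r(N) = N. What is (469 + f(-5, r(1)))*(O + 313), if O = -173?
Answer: 65940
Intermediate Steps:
r(N) = N
f(G, C) = 2 (f(G, C) = 2 + 0 = 2)
(469 + f(-5, r(1)))*(O + 313) = (469 + 2)*(-173 + 313) = 471*140 = 65940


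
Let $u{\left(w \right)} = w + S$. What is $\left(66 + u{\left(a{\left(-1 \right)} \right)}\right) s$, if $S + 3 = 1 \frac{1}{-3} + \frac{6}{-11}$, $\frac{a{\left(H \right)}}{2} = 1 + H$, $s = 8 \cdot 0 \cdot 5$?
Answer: $0$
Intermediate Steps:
$s = 0$ ($s = 0 \cdot 5 = 0$)
$a{\left(H \right)} = 2 + 2 H$ ($a{\left(H \right)} = 2 \left(1 + H\right) = 2 + 2 H$)
$S = - \frac{128}{33}$ ($S = -3 + \left(1 \frac{1}{-3} + \frac{6}{-11}\right) = -3 + \left(1 \left(- \frac{1}{3}\right) + 6 \left(- \frac{1}{11}\right)\right) = -3 - \frac{29}{33} = - \frac{128}{33} \approx -3.8788$)
$u{\left(w \right)} = - \frac{128}{33} + w$ ($u{\left(w \right)} = w - \frac{128}{33} = - \frac{128}{33} + w$)
$\left(66 + u{\left(a{\left(-1 \right)} \right)}\right) s = \left(66 + \left(- \frac{128}{33} + \left(2 + 2 \left(-1\right)\right)\right)\right) 0 = \left(66 + \left(- \frac{128}{33} + \left(2 - 2\right)\right)\right) 0 = \left(66 + \left(- \frac{128}{33} + 0\right)\right) 0 = \left(66 - \frac{128}{33}\right) 0 = \frac{2050}{33} \cdot 0 = 0$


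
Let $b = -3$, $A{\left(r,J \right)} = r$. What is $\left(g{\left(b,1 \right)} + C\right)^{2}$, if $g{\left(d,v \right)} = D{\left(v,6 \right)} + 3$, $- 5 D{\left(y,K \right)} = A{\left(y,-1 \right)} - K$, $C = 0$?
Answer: $16$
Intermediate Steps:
$D{\left(y,K \right)} = - \frac{y}{5} + \frac{K}{5}$ ($D{\left(y,K \right)} = - \frac{y - K}{5} = - \frac{y}{5} + \frac{K}{5}$)
$g{\left(d,v \right)} = \frac{21}{5} - \frac{v}{5}$ ($g{\left(d,v \right)} = \left(- \frac{v}{5} + \frac{1}{5} \cdot 6\right) + 3 = \left(- \frac{v}{5} + \frac{6}{5}\right) + 3 = \left(\frac{6}{5} - \frac{v}{5}\right) + 3 = \frac{21}{5} - \frac{v}{5}$)
$\left(g{\left(b,1 \right)} + C\right)^{2} = \left(\left(\frac{21}{5} - \frac{1}{5}\right) + 0\right)^{2} = \left(4 + 0\right)^{2} = 4^{2} = 16$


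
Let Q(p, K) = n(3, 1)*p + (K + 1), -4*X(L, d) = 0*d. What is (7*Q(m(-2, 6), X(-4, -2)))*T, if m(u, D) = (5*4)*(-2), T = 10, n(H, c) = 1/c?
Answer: -2730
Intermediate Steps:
X(L, d) = 0 (X(L, d) = -0*d = -1/4*0 = 0)
m(u, D) = -40 (m(u, D) = 20*(-2) = -40)
Q(p, K) = 1 + K + p (Q(p, K) = p/1 + (K + 1) = 1*p + (1 + K) = p + (1 + K) = 1 + K + p)
(7*Q(m(-2, 6), X(-4, -2)))*T = (7*(1 + 0 - 40))*10 = (7*(-39))*10 = -273*10 = -2730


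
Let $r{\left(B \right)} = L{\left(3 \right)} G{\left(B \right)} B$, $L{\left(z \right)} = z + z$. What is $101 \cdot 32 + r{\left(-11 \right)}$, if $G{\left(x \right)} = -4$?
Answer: $3496$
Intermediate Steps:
$L{\left(z \right)} = 2 z$
$r{\left(B \right)} = - 24 B$ ($r{\left(B \right)} = 2 \cdot 3 \left(-4\right) B = 6 \left(-4\right) B = - 24 B$)
$101 \cdot 32 + r{\left(-11 \right)} = 101 \cdot 32 - -264 = 3232 + 264 = 3496$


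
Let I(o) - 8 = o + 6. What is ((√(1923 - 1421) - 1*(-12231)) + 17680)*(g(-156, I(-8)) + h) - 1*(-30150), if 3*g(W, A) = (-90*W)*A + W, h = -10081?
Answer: 536842867 + 17947*√502 ≈ 5.3724e+8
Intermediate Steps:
I(o) = 14 + o (I(o) = 8 + (o + 6) = 8 + (6 + o) = 14 + o)
g(W, A) = W/3 - 30*A*W (g(W, A) = ((-90*W)*A + W)/3 = (-90*A*W + W)/3 = (W - 90*A*W)/3 = W/3 - 30*A*W)
((√(1923 - 1421) - 1*(-12231)) + 17680)*(g(-156, I(-8)) + h) - 1*(-30150) = ((√(1923 - 1421) - 1*(-12231)) + 17680)*((⅓)*(-156)*(1 - 90*(14 - 8)) - 10081) - 1*(-30150) = ((√502 + 12231) + 17680)*((⅓)*(-156)*(1 - 90*6) - 10081) + 30150 = ((12231 + √502) + 17680)*((⅓)*(-156)*(1 - 540) - 10081) + 30150 = (29911 + √502)*((⅓)*(-156)*(-539) - 10081) + 30150 = (29911 + √502)*(28028 - 10081) + 30150 = (29911 + √502)*17947 + 30150 = (536812717 + 17947*√502) + 30150 = 536842867 + 17947*√502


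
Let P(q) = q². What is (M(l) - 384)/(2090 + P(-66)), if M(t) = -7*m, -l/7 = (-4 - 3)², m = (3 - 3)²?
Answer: -192/3223 ≈ -0.059572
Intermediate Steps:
m = 0 (m = 0² = 0)
l = -343 (l = -7*(-4 - 3)² = -7*(-7)² = -7*49 = -343)
M(t) = 0 (M(t) = -7*0 = 0)
(M(l) - 384)/(2090 + P(-66)) = (0 - 384)/(2090 + (-66)²) = -384/(2090 + 4356) = -384/6446 = -384*1/6446 = -192/3223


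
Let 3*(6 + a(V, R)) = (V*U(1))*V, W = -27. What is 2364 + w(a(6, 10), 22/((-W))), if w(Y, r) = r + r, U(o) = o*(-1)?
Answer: 63872/27 ≈ 2365.6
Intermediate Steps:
U(o) = -o
a(V, R) = -6 - V²/3 (a(V, R) = -6 + ((V*(-1*1))*V)/3 = -6 + ((V*(-1))*V)/3 = -6 + ((-V)*V)/3 = -6 + (-V²)/3 = -6 - V²/3)
w(Y, r) = 2*r
2364 + w(a(6, 10), 22/((-W))) = 2364 + 2*(22/((-1*(-27)))) = 2364 + 2*(22/27) = 2364 + 44/27 = 63872/27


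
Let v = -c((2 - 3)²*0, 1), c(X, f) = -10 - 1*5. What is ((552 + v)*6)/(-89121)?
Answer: -1134/29707 ≈ -0.038173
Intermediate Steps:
c(X, f) = -15 (c(X, f) = -10 - 5 = -15)
v = 15 (v = -1*(-15) = 15)
((552 + v)*6)/(-89121) = ((552 + 15)*6)/(-89121) = (567*6)*(-1/89121) = 3402*(-1/89121) = -1134/29707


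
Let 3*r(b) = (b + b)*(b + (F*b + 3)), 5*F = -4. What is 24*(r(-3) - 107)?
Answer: -13416/5 ≈ -2683.2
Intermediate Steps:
F = -4/5 (F = (1/5)*(-4) = -4/5 ≈ -0.80000)
r(b) = 2*b*(3 + b/5)/3 (r(b) = ((b + b)*(b + (-4*b/5 + 3)))/3 = ((2*b)*(b + (3 - 4*b/5)))/3 = ((2*b)*(3 + b/5))/3 = (2*b*(3 + b/5))/3 = 2*b*(3 + b/5)/3)
24*(r(-3) - 107) = 24*((2/15)*(-3)*(15 - 3) - 107) = 24*((2/15)*(-3)*12 - 107) = 24*(-24/5 - 107) = 24*(-559/5) = -13416/5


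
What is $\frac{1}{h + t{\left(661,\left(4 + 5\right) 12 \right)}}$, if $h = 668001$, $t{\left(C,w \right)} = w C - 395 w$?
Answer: $\frac{1}{696729} \approx 1.4353 \cdot 10^{-6}$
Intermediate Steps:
$t{\left(C,w \right)} = - 395 w + C w$ ($t{\left(C,w \right)} = C w - 395 w = - 395 w + C w$)
$\frac{1}{h + t{\left(661,\left(4 + 5\right) 12 \right)}} = \frac{1}{668001 + \left(4 + 5\right) 12 \left(-395 + 661\right)} = \frac{1}{668001 + 9 \cdot 12 \cdot 266} = \frac{1}{668001 + 108 \cdot 266} = \frac{1}{668001 + 28728} = \frac{1}{696729}$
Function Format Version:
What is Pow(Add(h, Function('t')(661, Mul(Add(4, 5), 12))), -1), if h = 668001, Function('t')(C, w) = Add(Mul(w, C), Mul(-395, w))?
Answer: Rational(1, 696729) ≈ 1.4353e-6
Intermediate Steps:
Function('t')(C, w) = Add(Mul(-395, w), Mul(C, w)) (Function('t')(C, w) = Add(Mul(C, w), Mul(-395, w)) = Add(Mul(-395, w), Mul(C, w)))
Pow(Add(h, Function('t')(661, Mul(Add(4, 5), 12))), -1) = Pow(Add(668001, Mul(Mul(Add(4, 5), 12), Add(-395, 661))), -1) = Pow(Add(668001, Mul(Mul(9, 12), 266)), -1) = Pow(Add(668001, Mul(108, 266)), -1) = Pow(Add(668001, 28728), -1) = Pow(696729, -1) = Rational(1, 696729)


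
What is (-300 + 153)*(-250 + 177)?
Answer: 10731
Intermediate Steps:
(-300 + 153)*(-250 + 177) = -147*(-73) = 10731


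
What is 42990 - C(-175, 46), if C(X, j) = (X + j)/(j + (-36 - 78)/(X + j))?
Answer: 28891129/672 ≈ 42993.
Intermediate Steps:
C(X, j) = (X + j)/(j - 114/(X + j))
42990 - C(-175, 46) = 42990 - (-175 + 46)²/(-114 + 46² - 175*46) = 42990 - (-129)²/(-114 + 2116 - 8050) = 42990 - 16641/(-6048) = 42990 - 16641*(-1)/6048 = 42990 - 1*(-1849/672) = 42990 + 1849/672 = 28891129/672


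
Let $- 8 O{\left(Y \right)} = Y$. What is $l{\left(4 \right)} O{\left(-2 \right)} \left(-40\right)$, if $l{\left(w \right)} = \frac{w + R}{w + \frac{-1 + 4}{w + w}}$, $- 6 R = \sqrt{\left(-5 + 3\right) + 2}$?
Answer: $- \frac{64}{7} \approx -9.1429$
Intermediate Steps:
$O{\left(Y \right)} = - \frac{Y}{8}$
$R = 0$ ($R = - \frac{\sqrt{\left(-5 + 3\right) + 2}}{6} = - \frac{\sqrt{-2 + 2}}{6} = - \frac{\sqrt{0}}{6} = \left(- \frac{1}{6}\right) 0 = 0$)
$l{\left(w \right)} = \frac{w}{w + \frac{3}{2 w}}$ ($l{\left(w \right)} = \frac{w + 0}{w + \frac{-1 + 4}{w + w}} = \frac{w}{w + \frac{3}{2 w}}$)
$l{\left(4 \right)} O{\left(-2 \right)} \left(-40\right) = \frac{2 \cdot 4^{2}}{3 + 2 \cdot 4^{2}} \left(\left(- \frac{1}{8}\right) \left(-2\right)\right) \left(-40\right) = 2 \cdot 16 \frac{1}{3 + 2 \cdot 16} \cdot \frac{1}{4} \left(-40\right) = 2 \cdot 16 \frac{1}{3 + 32} \cdot \frac{1}{4} \left(-40\right) = 2 \cdot 16 \cdot \frac{1}{35} \cdot \frac{1}{4} \left(-40\right) = \frac{32}{35} \cdot \frac{1}{4} \left(-40\right) = \frac{8}{35} \left(-40\right) = - \frac{64}{7}$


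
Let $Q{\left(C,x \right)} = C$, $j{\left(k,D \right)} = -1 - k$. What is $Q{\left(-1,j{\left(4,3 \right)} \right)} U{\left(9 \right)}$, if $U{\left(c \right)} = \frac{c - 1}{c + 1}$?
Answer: $- \frac{4}{5} \approx -0.8$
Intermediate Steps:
$U{\left(c \right)} = \frac{-1 + c}{1 + c}$
$Q{\left(-1,j{\left(4,3 \right)} \right)} U{\left(9 \right)} = - \frac{-1 + 9}{1 + 9} = - \frac{8}{10} = \left(-1\right) \frac{4}{5} = - \frac{4}{5}$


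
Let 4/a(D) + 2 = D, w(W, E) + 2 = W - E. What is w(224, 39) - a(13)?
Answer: 2009/11 ≈ 182.64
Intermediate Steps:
w(W, E) = -2 + W - E (w(W, E) = -2 + (W - E) = -2 + W - E)
a(D) = 4/(-2 + D)
w(224, 39) - a(13) = (-2 + 224 - 1*39) - 4/(-2 + 13) = (-2 + 224 - 39) - 4/11 = 183 - 4/11 = 2009/11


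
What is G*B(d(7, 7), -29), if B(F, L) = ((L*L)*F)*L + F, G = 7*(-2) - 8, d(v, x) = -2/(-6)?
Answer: 536536/3 ≈ 1.7885e+5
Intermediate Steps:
d(v, x) = ⅓ (d(v, x) = -2*(-⅙) = ⅓)
G = -22 (G = -14 - 8 = -22)
B(F, L) = F + F*L³ (B(F, L) = (L²*F)*L + F = (F*L²)*L + F = F*L³ + F = F + F*L³)
G*B(d(7, 7), -29) = -22*(1 + (-29)³)/3 = -22*(1 - 24389)/3 = -22*(-24388)/3 = -22*(-24388/3) = 536536/3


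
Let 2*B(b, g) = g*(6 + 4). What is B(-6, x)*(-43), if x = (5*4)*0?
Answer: 0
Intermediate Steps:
x = 0 (x = 20*0 = 0)
B(b, g) = 5*g (B(b, g) = (g*(6 + 4))/2 = (g*10)/2 = (10*g)/2 = 5*g)
B(-6, x)*(-43) = (5*0)*(-43) = 0*(-43) = 0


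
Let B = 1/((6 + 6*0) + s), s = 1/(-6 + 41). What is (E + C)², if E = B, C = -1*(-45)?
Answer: 90820900/44521 ≈ 2040.0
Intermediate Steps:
C = 45
s = 1/35 ≈ 0.028571
B = 35/211 (B = 1/((6 + 6*0) + 1/35) = 1/((6 + 0) + 1/35) = 1/(6 + 1/35) = 1/(211/35) = 35/211 ≈ 0.16588)
E = 35/211 ≈ 0.16588
(E + C)² = (35/211 + 45)² = (9530/211)² = 90820900/44521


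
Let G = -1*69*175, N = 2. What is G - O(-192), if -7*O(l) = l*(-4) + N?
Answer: -11965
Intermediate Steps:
G = -12075 (G = -69*175 = -12075)
O(l) = -2/7 + 4*l/7 (O(l) = -(l*(-4) + 2)/7 = -(-4*l + 2)/7 = -(2 - 4*l)/7 = -2/7 + 4*l/7)
G - O(-192) = -12075 - (-2/7 + (4/7)*(-192)) = -12075 - (-2/7 - 768/7) = -12075 - 1*(-110) = -12075 + 110 = -11965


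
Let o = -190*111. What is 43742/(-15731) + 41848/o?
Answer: -790414834/165883395 ≈ -4.7649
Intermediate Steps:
o = -21090
43742/(-15731) + 41848/o = 43742/(-15731) + 41848/(-21090) = 43742*(-1/15731) + 41848*(-1/21090) = -43742/15731 - 20924/10545 = -790414834/165883395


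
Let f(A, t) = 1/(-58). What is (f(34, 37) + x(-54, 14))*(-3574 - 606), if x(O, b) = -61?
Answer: 7396510/29 ≈ 2.5505e+5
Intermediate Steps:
f(A, t) = -1/58
(f(34, 37) + x(-54, 14))*(-3574 - 606) = (-1/58 - 61)*(-3574 - 606) = -3539/58*(-4180) = 7396510/29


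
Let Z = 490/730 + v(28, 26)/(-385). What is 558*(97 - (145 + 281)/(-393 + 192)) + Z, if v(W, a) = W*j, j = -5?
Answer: 2975715111/53801 ≈ 55310.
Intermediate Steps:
v(W, a) = -5*W (v(W, a) = W*(-5) = -5*W)
Z = 831/803 (Z = 490/730 - 5*28/(-385) = 490*(1/730) - 140*(-1/385) = 49/73 + 4/11 = 831/803 ≈ 1.0349)
558*(97 - (145 + 281)/(-393 + 192)) + Z = 558*(97 - (145 + 281)/(-393 + 192)) + 831/803 = 558*(97 - 426/(-201)) + 831/803 = 558*(97 - 426*(-1)/201) + 831/803 = 558*(97 - 1*(-142/67)) + 831/803 = 558*(97 + 142/67) + 831/803 = 558*(6641/67) + 831/803 = 3705678/67 + 831/803 = 2975715111/53801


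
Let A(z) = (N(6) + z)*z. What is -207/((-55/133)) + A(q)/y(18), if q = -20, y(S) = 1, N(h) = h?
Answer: 42931/55 ≈ 780.56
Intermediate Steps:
A(z) = z*(6 + z) (A(z) = (6 + z)*z = z*(6 + z))
-207/((-55/133)) + A(q)/y(18) = -207/((-55/133)) - 20*(6 - 20)/1 = -207/((-55*1/133)) - 20*(-14)*1 = -207/(-55/133) + 280*1 = -207*(-133/55) + 280 = 27531/55 + 280 = 42931/55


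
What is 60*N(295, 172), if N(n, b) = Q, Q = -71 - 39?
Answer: -6600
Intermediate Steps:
Q = -110
N(n, b) = -110
60*N(295, 172) = 60*(-110) = -6600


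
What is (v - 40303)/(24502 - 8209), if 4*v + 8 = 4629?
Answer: -52197/21724 ≈ -2.4027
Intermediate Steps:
v = 4621/4 (v = -2 + (¼)*4629 = -2 + 4629/4 = 4621/4 ≈ 1155.3)
(v - 40303)/(24502 - 8209) = (4621/4 - 40303)/(24502 - 8209) = -156591/4/16293 = -156591/4*1/16293 = -52197/21724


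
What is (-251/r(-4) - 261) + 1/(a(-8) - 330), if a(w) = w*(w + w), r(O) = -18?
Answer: -224578/909 ≈ -247.06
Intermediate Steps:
a(w) = 2*w² (a(w) = w*(2*w) = 2*w²)
(-251/r(-4) - 261) + 1/(a(-8) - 330) = (-251/(-18) - 261) + 1/(2*(-8)² - 330) = (-251*(-1/18) - 261) + 1/(2*64 - 330) = (251/18 - 261) + 1/(128 - 330) = -4447/18 + 1/(-202) = -4447/18 - 1/202 = -224578/909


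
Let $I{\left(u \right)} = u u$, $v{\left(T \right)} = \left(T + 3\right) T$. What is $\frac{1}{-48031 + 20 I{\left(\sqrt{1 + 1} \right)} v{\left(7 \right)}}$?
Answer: $- \frac{1}{45231} \approx -2.2109 \cdot 10^{-5}$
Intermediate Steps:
$v{\left(T \right)} = T \left(3 + T\right)$ ($v{\left(T \right)} = \left(3 + T\right) T = T \left(3 + T\right)$)
$I{\left(u \right)} = u^{2}$
$\frac{1}{-48031 + 20 I{\left(\sqrt{1 + 1} \right)} v{\left(7 \right)}} = \frac{1}{-48031 + 20 \left(\sqrt{1 + 1}\right)^{2} \cdot 7 \left(3 + 7\right)} = \frac{1}{-48031 + 20 \left(\sqrt{2}\right)^{2} \cdot 7 \cdot 10} = \frac{1}{-48031 + 20 \cdot 2 \cdot 70} = \frac{1}{-48031 + 40 \cdot 70} = \frac{1}{-48031 + 2800} = \frac{1}{-45231} = - \frac{1}{45231}$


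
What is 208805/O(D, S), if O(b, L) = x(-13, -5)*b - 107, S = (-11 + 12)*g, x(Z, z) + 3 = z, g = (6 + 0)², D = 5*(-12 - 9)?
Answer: 208805/733 ≈ 284.86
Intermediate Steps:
D = -105 (D = 5*(-21) = -105)
g = 36 (g = 6² = 36)
x(Z, z) = -3 + z
S = 36 (S = (-11 + 12)*36 = 1*36 = 36)
O(b, L) = -107 - 8*b (O(b, L) = (-3 - 5)*b - 107 = -8*b - 107 = -107 - 8*b)
208805/O(D, S) = 208805/(-107 - 8*(-105)) = 208805/(-107 + 840) = 208805/733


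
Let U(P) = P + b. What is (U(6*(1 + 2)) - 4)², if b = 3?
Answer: 289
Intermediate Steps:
U(P) = 3 + P (U(P) = P + 3 = 3 + P)
(U(6*(1 + 2)) - 4)² = ((3 + 6*(1 + 2)) - 4)² = ((3 + 6*3) - 4)² = ((3 + 18) - 4)² = (21 - 4)² = 17² = 289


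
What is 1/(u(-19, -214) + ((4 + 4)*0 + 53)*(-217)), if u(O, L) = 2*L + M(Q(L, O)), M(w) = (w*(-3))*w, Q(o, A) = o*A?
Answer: -1/49608997 ≈ -2.0158e-8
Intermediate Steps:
Q(o, A) = A*o
M(w) = -3*w² (M(w) = (-3*w)*w = -3*w²)
u(O, L) = 2*L - 3*L²*O²
1/(u(-19, -214) + ((4 + 4)*0 + 53)*(-217)) = 1/(-214*(2 - 3*(-214)*(-19)²) + ((4 + 4)*0 + 53)*(-217)) = 1/(-214*(2 - 3*(-214)*361) + (8*0 + 53)*(-217)) = 1/(-214*(2 + 231762) + (0 + 53)*(-217)) = 1/(-214*231764 + 53*(-217)) = 1/(-49597496 - 11501) = 1/(-49608997) = -1/49608997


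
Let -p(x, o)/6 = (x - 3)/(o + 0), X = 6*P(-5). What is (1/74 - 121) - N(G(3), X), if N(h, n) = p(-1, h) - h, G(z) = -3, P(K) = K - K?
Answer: -8583/74 ≈ -115.99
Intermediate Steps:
P(K) = 0
X = 0 (X = 6*0 = 0)
p(x, o) = -6*(-3 + x)/o (p(x, o) = -6*(x - 3)/(o + 0) = -6*(-3 + x)/o)
N(h, n) = -h + 24/h (N(h, n) = 6*(3 - 1*(-1))/h - h = 6*(3 + 1)/h - h = 6*4/h - h = 24/h - h = -h + 24/h)
(1/74 - 121) - N(G(3), X) = (1/74 - 121) - (-1*(-3) + 24/(-3)) = (1/74 - 121) - (3 + 24*(-⅓)) = -8953/74 - (3 - 8) = -8953/74 - 1*(-5) = -8953/74 + 5 = -8583/74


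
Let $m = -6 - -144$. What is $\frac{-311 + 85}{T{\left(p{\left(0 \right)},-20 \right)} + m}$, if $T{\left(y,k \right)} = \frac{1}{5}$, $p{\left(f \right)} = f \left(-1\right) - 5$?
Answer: $- \frac{1130}{691} \approx -1.6353$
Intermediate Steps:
$m = 138$ ($m = -6 + 144 = 138$)
$p{\left(f \right)} = -5 - f$ ($p{\left(f \right)} = - f - 5 = -5 - f$)
$T{\left(y,k \right)} = \frac{1}{5}$
$\frac{-311 + 85}{T{\left(p{\left(0 \right)},-20 \right)} + m} = \frac{-311 + 85}{\frac{1}{5} + 138} = - \frac{226}{\frac{691}{5}} = \left(-226\right) \frac{5}{691} = - \frac{1130}{691}$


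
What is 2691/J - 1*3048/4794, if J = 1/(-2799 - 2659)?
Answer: -11735295430/799 ≈ -1.4687e+7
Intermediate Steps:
J = -1/5458 (J = 1/(-5458) = -1/5458 ≈ -0.00018322)
2691/J - 1*3048/4794 = 2691/(-1/5458) - 1*3048/4794 = 2691*(-5458) - 3048*1/4794 = -14687478 - 508/799 = -11735295430/799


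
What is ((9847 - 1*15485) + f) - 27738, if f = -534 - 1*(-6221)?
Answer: -27689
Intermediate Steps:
f = 5687 (f = -534 + 6221 = 5687)
((9847 - 1*15485) + f) - 27738 = ((9847 - 1*15485) + 5687) - 27738 = ((9847 - 15485) + 5687) - 27738 = (-5638 + 5687) - 27738 = 49 - 27738 = -27689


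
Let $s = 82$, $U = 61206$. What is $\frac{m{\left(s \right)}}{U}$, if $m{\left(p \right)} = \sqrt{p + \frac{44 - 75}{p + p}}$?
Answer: $\frac{\sqrt{550097}}{5018892} \approx 0.00014778$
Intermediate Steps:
$m{\left(p \right)} = \sqrt{p - \frac{31}{2 p}}$ ($m{\left(p \right)} = \sqrt{p + \frac{44 - 75}{2 p}} = \sqrt{p + \left(44 - 75\right) \frac{1}{2 p}} = \sqrt{p - 31 \frac{1}{2 p}} = \sqrt{p - \frac{31}{2 p}}$)
$\frac{m{\left(s \right)}}{U} = \frac{\frac{1}{2} \sqrt{- \frac{62}{82} + 4 \cdot 82}}{61206} = \frac{\sqrt{\left(-62\right) \frac{1}{82} + 328}}{2} \cdot \frac{1}{61206} = \frac{\sqrt{- \frac{31}{41} + 328}}{2} \cdot \frac{1}{61206} = \frac{\sqrt{\frac{13417}{41}}}{2} \cdot \frac{1}{61206} = \frac{\frac{1}{41} \sqrt{550097}}{2} \cdot \frac{1}{61206} = \frac{\sqrt{550097}}{82} \cdot \frac{1}{61206} = \frac{\sqrt{550097}}{5018892}$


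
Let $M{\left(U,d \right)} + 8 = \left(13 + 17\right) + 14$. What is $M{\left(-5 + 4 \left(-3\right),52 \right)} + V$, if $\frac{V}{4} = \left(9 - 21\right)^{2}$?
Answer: $612$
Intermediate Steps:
$M{\left(U,d \right)} = 36$ ($M{\left(U,d \right)} = -8 + \left(\left(13 + 17\right) + 14\right) = -8 + \left(30 + 14\right) = -8 + 44 = 36$)
$V = 576$ ($V = 4 \left(9 - 21\right)^{2} = 4 \left(-12\right)^{2} = 4 \cdot 144 = 576$)
$M{\left(-5 + 4 \left(-3\right),52 \right)} + V = 36 + 576 = 612$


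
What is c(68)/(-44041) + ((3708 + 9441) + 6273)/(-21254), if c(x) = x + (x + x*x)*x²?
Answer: -230989756403/468023707 ≈ -493.54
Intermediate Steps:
c(x) = x + x²*(x + x²) (c(x) = x + (x + x²)*x² = x + x²*(x + x²))
c(68)/(-44041) + ((3708 + 9441) + 6273)/(-21254) = (68 + 68³ + 68⁴)/(-44041) + ((3708 + 9441) + 6273)/(-21254) = (68 + 314432 + 21381376)*(-1/44041) + (13149 + 6273)*(-1/21254) = 21695876*(-1/44041) + 19422*(-1/21254) = -21695876/44041 - 9711/10627 = -230989756403/468023707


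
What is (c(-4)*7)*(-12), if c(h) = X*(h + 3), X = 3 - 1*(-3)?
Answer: 504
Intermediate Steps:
X = 6 (X = 3 + 3 = 6)
c(h) = 18 + 6*h (c(h) = 6*(h + 3) = 6*(3 + h) = 18 + 6*h)
(c(-4)*7)*(-12) = ((18 + 6*(-4))*7)*(-12) = ((18 - 24)*7)*(-12) = -6*7*(-12) = -42*(-12) = 504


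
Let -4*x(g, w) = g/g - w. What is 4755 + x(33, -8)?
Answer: 19011/4 ≈ 4752.8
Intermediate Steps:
x(g, w) = -¼ + w/4 (x(g, w) = -(g/g - w)/4 = -(1 - w)/4 = -¼ + w/4)
4755 + x(33, -8) = 4755 + (-¼ + (¼)*(-8)) = 4755 + (-¼ - 2) = 4755 - 9/4 = 19011/4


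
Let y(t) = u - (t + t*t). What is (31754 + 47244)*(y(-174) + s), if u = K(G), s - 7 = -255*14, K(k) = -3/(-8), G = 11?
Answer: -10637752183/4 ≈ -2.6594e+9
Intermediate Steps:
K(k) = 3/8 (K(k) = -3*(-1/8) = 3/8)
s = -3563 (s = 7 - 255*14 = 7 - 3570 = -3563)
u = 3/8 ≈ 0.37500
y(t) = 3/8 - t - t**2 (y(t) = 3/8 - (t + t*t) = 3/8 - (t + t**2) = 3/8 + (-t - t**2) = 3/8 - t - t**2)
(31754 + 47244)*(y(-174) + s) = (31754 + 47244)*((3/8 - 1*(-174) - 1*(-174)**2) - 3563) = 78998*((3/8 + 174 - 1*30276) - 3563) = 78998*((3/8 + 174 - 30276) - 3563) = 78998*(-240813/8 - 3563) = 78998*(-269317/8) = -10637752183/4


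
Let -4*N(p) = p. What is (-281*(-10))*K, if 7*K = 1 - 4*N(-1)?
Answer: 0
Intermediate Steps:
N(p) = -p/4
K = 0 (K = (1 - (-1)*(-1))/7 = (1 - 4*¼)/7 = (1 - 1)/7 = (⅐)*0 = 0)
(-281*(-10))*K = -281*(-10)*0 = 2810*0 = 0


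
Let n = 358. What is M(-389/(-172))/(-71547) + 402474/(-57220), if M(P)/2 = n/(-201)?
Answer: -2893958146679/411438893670 ≈ -7.0338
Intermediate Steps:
M(P) = -716/201 (M(P) = 2*(358/(-201)) = 2*(358*(-1/201)) = 2*(-358/201) = -716/201)
M(-389/(-172))/(-71547) + 402474/(-57220) = -716/201/(-71547) + 402474/(-57220) = -716/201*(-1/71547) + 402474*(-1/57220) = 716/14380947 - 201237/28610 = -2893958146679/411438893670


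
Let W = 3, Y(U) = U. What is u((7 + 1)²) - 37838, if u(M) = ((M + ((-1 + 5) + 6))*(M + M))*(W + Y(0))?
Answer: -9422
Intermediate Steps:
u(M) = 6*M*(10 + M) (u(M) = ((M + ((-1 + 5) + 6))*(M + M))*(3 + 0) = ((M + (4 + 6))*(2*M))*3 = ((M + 10)*(2*M))*3 = ((10 + M)*(2*M))*3 = (2*M*(10 + M))*3 = 6*M*(10 + M))
u((7 + 1)²) - 37838 = 6*(7 + 1)²*(10 + (7 + 1)²) - 37838 = 6*8²*(10 + 8²) - 37838 = 6*64*(10 + 64) - 37838 = 6*64*74 - 37838 = 28416 - 37838 = -9422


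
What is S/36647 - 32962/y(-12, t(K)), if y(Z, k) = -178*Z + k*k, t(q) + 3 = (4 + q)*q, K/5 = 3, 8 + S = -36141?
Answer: -2079942877/1496297010 ≈ -1.3901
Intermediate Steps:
S = -36149 (S = -8 - 36141 = -36149)
K = 15 (K = 5*3 = 15)
t(q) = -3 + q*(4 + q) (t(q) = -3 + (4 + q)*q = -3 + q*(4 + q))
y(Z, k) = k**2 - 178*Z (y(Z, k) = -178*Z + k**2 = k**2 - 178*Z)
S/36647 - 32962/y(-12, t(K)) = -36149/36647 - 32962/((-3 + 15**2 + 4*15)**2 - 178*(-12)) = -36149*1/36647 - 32962/((-3 + 225 + 60)**2 + 2136) = -36149/36647 - 32962/(282**2 + 2136) = -36149/36647 - 32962/(79524 + 2136) = -36149/36647 - 32962/81660 = -36149/36647 - 32962*1/81660 = -36149/36647 - 16481/40830 = -2079942877/1496297010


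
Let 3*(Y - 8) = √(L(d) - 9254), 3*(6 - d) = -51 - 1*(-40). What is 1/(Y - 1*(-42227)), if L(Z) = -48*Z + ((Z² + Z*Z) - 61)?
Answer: 3421035/144487499554 - 9*I*√86329/144487499554 ≈ 2.3677e-5 - 1.8302e-8*I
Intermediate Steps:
d = 29/3 (d = 6 - (-51 - 1*(-40))/3 = 6 - (-51 + 40)/3 = 6 - ⅓*(-11) = 6 + 11/3 = 29/3 ≈ 9.6667)
L(Z) = -61 - 48*Z + 2*Z² (L(Z) = -48*Z + ((Z² + Z²) - 61) = -48*Z + (2*Z² - 61) = -48*Z + (-61 + 2*Z²) = -61 - 48*Z + 2*Z²)
Y = 8 + I*√86329/9 (Y = 8 + √((-61 - 48*29/3 + 2*(29/3)²) - 9254)/3 = 8 + √((-61 - 464 + 2*(841/9)) - 9254)/3 = 8 + √((-61 - 464 + 1682/9) - 9254)/3 = 8 + √(-3043/9 - 9254)/3 = 8 + √(-86329/9)/3 = 8 + (I*√86329/3)/3 = 8 + I*√86329/9 ≈ 8.0 + 32.646*I)
1/(Y - 1*(-42227)) = 1/((8 + I*√86329/9) - 1*(-42227)) = 1/((8 + I*√86329/9) + 42227) = 1/(42235 + I*√86329/9)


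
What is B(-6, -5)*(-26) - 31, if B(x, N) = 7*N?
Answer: 879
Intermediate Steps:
B(-6, -5)*(-26) - 31 = (7*(-5))*(-26) - 31 = -35*(-26) - 31 = 910 - 31 = 879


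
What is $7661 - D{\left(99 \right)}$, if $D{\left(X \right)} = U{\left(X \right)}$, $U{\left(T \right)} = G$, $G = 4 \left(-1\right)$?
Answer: $7665$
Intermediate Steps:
$G = -4$
$U{\left(T \right)} = -4$
$D{\left(X \right)} = -4$
$7661 - D{\left(99 \right)} = 7661 - -4 = 7661 + 4 = 7665$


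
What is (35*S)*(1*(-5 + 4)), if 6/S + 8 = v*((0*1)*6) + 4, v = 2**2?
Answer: 105/2 ≈ 52.500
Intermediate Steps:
v = 4
S = -3/2 (S = 6/(-8 + (4*((0*1)*6) + 4)) = 6/(-8 + (4*(0*6) + 4)) = 6/(-8 + (4*0 + 4)) = 6/(-8 + (0 + 4)) = 6/(-8 + 4) = 6/(-4) = 6*(-1/4) = -3/2 ≈ -1.5000)
(35*S)*(1*(-5 + 4)) = (35*(-3/2))*(1*(-5 + 4)) = -105*(-1)/2 = -105/2*(-1) = 105/2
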